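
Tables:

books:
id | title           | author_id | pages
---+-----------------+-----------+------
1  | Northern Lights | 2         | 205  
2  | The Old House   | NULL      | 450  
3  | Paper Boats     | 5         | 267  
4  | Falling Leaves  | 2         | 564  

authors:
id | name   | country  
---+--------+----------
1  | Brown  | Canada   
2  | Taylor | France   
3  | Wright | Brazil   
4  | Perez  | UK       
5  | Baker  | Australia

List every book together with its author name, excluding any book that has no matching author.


INNER JOIN keeps only books rows whose author_id matches an id in authors. Walk through each book:
  - book 1 (Northern Lights): author_id=2 -> matches Taylor
  - book 2 (The Old House): author_id=NULL, no match -> dropped
  - book 3 (Paper Boats): author_id=5 -> matches Baker
  - book 4 (Falling Leaves): author_id=2 -> matches Taylor
So 1 of 4 rows is dropped.

SQL:
SELECT a.title, b.name AS author
FROM books a
INNER JOIN authors b ON a.author_id = b.id

Result:
title           | author
----------------+-------
Northern Lights | Taylor
Paper Boats     | Baker 
Falling Leaves  | Taylor


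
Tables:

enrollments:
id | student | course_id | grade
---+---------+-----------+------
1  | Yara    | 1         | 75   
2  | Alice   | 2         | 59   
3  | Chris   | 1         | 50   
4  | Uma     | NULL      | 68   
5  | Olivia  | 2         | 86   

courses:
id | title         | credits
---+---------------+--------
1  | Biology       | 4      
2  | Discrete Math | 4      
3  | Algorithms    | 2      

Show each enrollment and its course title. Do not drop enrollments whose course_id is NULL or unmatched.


LEFT JOIN keeps every row from enrollments (the left table); where course_id has no match in courses, the course columns become NULL. Walk through each enrollment:
  - enrollment 1 (Yara): course_id=1 -> matches Biology
  - enrollment 2 (Alice): course_id=2 -> matches Discrete Math
  - enrollment 3 (Chris): course_id=1 -> matches Biology
  - enrollment 4 (Uma): course_id=NULL, no match -> kept with NULL
  - enrollment 5 (Olivia): course_id=2 -> matches Discrete Math
All 5 rows appear; 1 has NULL course.

SQL:
SELECT a.student, b.title AS course
FROM enrollments a
LEFT JOIN courses b ON a.course_id = b.id

Result:
student | course       
--------+--------------
Yara    | Biology      
Alice   | Discrete Math
Chris   | Biology      
Uma     | NULL         
Olivia  | Discrete Math


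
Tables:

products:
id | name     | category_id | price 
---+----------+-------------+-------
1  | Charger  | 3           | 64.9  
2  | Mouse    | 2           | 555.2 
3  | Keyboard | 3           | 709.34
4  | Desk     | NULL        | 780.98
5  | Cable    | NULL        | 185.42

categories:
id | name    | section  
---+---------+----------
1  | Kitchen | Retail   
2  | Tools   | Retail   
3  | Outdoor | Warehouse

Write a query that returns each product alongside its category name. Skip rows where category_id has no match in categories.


INNER JOIN keeps only products rows whose category_id matches an id in categories. Walk through each product:
  - product 1 (Charger): category_id=3 -> matches Outdoor
  - product 2 (Mouse): category_id=2 -> matches Tools
  - product 3 (Keyboard): category_id=3 -> matches Outdoor
  - product 4 (Desk): category_id=NULL, no match -> dropped
  - product 5 (Cable): category_id=NULL, no match -> dropped
So 2 of 5 rows are dropped.

SQL:
SELECT a.name, b.name AS category
FROM products a
INNER JOIN categories b ON a.category_id = b.id

Result:
name     | category
---------+---------
Charger  | Outdoor 
Mouse    | Tools   
Keyboard | Outdoor 


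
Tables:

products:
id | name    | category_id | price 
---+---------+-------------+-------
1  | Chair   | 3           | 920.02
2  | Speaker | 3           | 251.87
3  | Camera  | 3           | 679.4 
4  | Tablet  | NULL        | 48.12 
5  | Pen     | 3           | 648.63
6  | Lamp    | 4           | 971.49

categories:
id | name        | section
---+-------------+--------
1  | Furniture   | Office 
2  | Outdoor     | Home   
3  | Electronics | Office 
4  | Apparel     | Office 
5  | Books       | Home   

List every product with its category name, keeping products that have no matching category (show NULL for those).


LEFT JOIN keeps every row from products (the left table); where category_id has no match in categories, the category columns become NULL. Walk through each product:
  - product 1 (Chair): category_id=3 -> matches Electronics
  - product 2 (Speaker): category_id=3 -> matches Electronics
  - product 3 (Camera): category_id=3 -> matches Electronics
  - product 4 (Tablet): category_id=NULL, no match -> kept with NULL
  - product 5 (Pen): category_id=3 -> matches Electronics
  - product 6 (Lamp): category_id=4 -> matches Apparel
All 6 rows appear; 1 has NULL category.

SQL:
SELECT a.name, b.name AS category
FROM products a
LEFT JOIN categories b ON a.category_id = b.id

Result:
name    | category   
--------+------------
Chair   | Electronics
Speaker | Electronics
Camera  | Electronics
Tablet  | NULL       
Pen     | Electronics
Lamp    | Apparel    


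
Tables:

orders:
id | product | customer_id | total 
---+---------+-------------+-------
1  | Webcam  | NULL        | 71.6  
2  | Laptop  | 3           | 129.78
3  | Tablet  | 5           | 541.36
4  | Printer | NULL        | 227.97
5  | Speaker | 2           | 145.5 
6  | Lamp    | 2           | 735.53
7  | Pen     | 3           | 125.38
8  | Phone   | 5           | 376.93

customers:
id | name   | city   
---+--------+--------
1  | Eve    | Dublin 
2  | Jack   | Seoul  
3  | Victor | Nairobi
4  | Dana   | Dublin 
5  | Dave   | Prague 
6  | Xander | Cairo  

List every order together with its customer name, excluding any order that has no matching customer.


INNER JOIN keeps only orders rows whose customer_id matches an id in customers. Walk through each order:
  - order 1 (Webcam): customer_id=NULL, no match -> dropped
  - order 2 (Laptop): customer_id=3 -> matches Victor
  - order 3 (Tablet): customer_id=5 -> matches Dave
  - order 4 (Printer): customer_id=NULL, no match -> dropped
  - order 5 (Speaker): customer_id=2 -> matches Jack
  - order 6 (Lamp): customer_id=2 -> matches Jack
  - order 7 (Pen): customer_id=3 -> matches Victor
  - order 8 (Phone): customer_id=5 -> matches Dave
So 2 of 8 rows are dropped.

SQL:
SELECT a.product, b.name AS customer
FROM orders a
INNER JOIN customers b ON a.customer_id = b.id

Result:
product | customer
--------+---------
Laptop  | Victor  
Tablet  | Dave    
Speaker | Jack    
Lamp    | Jack    
Pen     | Victor  
Phone   | Dave    


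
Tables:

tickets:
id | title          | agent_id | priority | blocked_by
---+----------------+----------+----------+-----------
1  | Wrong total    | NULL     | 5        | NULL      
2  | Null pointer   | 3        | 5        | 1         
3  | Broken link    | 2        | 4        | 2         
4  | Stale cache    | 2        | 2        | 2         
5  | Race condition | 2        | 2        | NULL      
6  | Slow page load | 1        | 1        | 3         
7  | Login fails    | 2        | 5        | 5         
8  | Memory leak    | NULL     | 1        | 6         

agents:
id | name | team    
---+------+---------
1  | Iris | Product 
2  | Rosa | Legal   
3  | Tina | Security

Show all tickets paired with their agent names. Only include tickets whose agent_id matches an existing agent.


INNER JOIN keeps only tickets rows whose agent_id matches an id in agents. Walk through each ticket:
  - ticket 1 (Wrong total): agent_id=NULL, no match -> dropped
  - ticket 2 (Null pointer): agent_id=3 -> matches Tina
  - ticket 3 (Broken link): agent_id=2 -> matches Rosa
  - ticket 4 (Stale cache): agent_id=2 -> matches Rosa
  - ticket 5 (Race condition): agent_id=2 -> matches Rosa
  - ticket 6 (Slow page load): agent_id=1 -> matches Iris
  - ticket 7 (Login fails): agent_id=2 -> matches Rosa
  - ticket 8 (Memory leak): agent_id=NULL, no match -> dropped
So 2 of 8 rows are dropped.

SQL:
SELECT a.title, b.name AS agent
FROM tickets a
INNER JOIN agents b ON a.agent_id = b.id

Result:
title          | agent
---------------+------
Null pointer   | Tina 
Broken link    | Rosa 
Stale cache    | Rosa 
Race condition | Rosa 
Slow page load | Iris 
Login fails    | Rosa 


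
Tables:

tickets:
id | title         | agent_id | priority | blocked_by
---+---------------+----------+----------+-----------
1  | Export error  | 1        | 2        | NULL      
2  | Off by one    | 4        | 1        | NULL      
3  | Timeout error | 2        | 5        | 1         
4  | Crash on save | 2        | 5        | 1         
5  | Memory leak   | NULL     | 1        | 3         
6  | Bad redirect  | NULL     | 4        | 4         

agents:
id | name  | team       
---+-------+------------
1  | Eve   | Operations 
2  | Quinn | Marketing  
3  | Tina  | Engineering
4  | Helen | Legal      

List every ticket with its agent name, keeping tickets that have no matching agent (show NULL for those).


LEFT JOIN keeps every row from tickets (the left table); where agent_id has no match in agents, the agent columns become NULL. Walk through each ticket:
  - ticket 1 (Export error): agent_id=1 -> matches Eve
  - ticket 2 (Off by one): agent_id=4 -> matches Helen
  - ticket 3 (Timeout error): agent_id=2 -> matches Quinn
  - ticket 4 (Crash on save): agent_id=2 -> matches Quinn
  - ticket 5 (Memory leak): agent_id=NULL, no match -> kept with NULL
  - ticket 6 (Bad redirect): agent_id=NULL, no match -> kept with NULL
All 6 rows appear; 2 have NULL agent.

SQL:
SELECT a.title, b.name AS agent
FROM tickets a
LEFT JOIN agents b ON a.agent_id = b.id

Result:
title         | agent
--------------+------
Export error  | Eve  
Off by one    | Helen
Timeout error | Quinn
Crash on save | Quinn
Memory leak   | NULL 
Bad redirect  | NULL 


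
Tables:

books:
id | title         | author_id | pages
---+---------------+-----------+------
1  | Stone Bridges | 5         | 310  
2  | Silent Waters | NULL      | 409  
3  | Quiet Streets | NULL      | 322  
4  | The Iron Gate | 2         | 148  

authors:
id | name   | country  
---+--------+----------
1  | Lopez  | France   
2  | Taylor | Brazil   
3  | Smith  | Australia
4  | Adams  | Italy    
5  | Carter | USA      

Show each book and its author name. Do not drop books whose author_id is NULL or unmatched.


LEFT JOIN keeps every row from books (the left table); where author_id has no match in authors, the author columns become NULL. Walk through each book:
  - book 1 (Stone Bridges): author_id=5 -> matches Carter
  - book 2 (Silent Waters): author_id=NULL, no match -> kept with NULL
  - book 3 (Quiet Streets): author_id=NULL, no match -> kept with NULL
  - book 4 (The Iron Gate): author_id=2 -> matches Taylor
All 4 rows appear; 2 have NULL author.

SQL:
SELECT a.title, b.name AS author
FROM books a
LEFT JOIN authors b ON a.author_id = b.id

Result:
title         | author
--------------+-------
Stone Bridges | Carter
Silent Waters | NULL  
Quiet Streets | NULL  
The Iron Gate | Taylor


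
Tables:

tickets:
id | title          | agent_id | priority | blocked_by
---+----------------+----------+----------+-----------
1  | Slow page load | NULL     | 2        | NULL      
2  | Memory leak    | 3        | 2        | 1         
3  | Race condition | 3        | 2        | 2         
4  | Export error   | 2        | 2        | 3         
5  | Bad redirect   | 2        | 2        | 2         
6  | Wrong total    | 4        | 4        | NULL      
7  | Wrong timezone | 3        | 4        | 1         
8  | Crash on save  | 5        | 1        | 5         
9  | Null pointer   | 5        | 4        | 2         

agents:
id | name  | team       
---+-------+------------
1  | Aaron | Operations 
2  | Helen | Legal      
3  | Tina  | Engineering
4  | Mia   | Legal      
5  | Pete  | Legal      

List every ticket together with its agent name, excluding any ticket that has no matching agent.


INNER JOIN keeps only tickets rows whose agent_id matches an id in agents. Walk through each ticket:
  - ticket 1 (Slow page load): agent_id=NULL, no match -> dropped
  - ticket 2 (Memory leak): agent_id=3 -> matches Tina
  - ticket 3 (Race condition): agent_id=3 -> matches Tina
  - ticket 4 (Export error): agent_id=2 -> matches Helen
  - ticket 5 (Bad redirect): agent_id=2 -> matches Helen
  - ticket 6 (Wrong total): agent_id=4 -> matches Mia
  - ticket 7 (Wrong timezone): agent_id=3 -> matches Tina
  - ticket 8 (Crash on save): agent_id=5 -> matches Pete
  - ticket 9 (Null pointer): agent_id=5 -> matches Pete
So 1 of 9 rows is dropped.

SQL:
SELECT a.title, b.name AS agent
FROM tickets a
INNER JOIN agents b ON a.agent_id = b.id

Result:
title          | agent
---------------+------
Memory leak    | Tina 
Race condition | Tina 
Export error   | Helen
Bad redirect   | Helen
Wrong total    | Mia  
Wrong timezone | Tina 
Crash on save  | Pete 
Null pointer   | Pete 


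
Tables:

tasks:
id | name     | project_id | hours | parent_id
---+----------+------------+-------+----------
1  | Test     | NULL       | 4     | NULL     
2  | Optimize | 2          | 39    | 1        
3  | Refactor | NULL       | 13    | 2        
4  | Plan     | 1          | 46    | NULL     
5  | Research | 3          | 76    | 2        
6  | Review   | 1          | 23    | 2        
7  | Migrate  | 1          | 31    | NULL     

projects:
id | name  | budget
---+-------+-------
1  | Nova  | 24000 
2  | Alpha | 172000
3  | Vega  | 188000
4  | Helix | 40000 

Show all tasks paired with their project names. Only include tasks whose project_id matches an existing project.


INNER JOIN keeps only tasks rows whose project_id matches an id in projects. Walk through each task:
  - task 1 (Test): project_id=NULL, no match -> dropped
  - task 2 (Optimize): project_id=2 -> matches Alpha
  - task 3 (Refactor): project_id=NULL, no match -> dropped
  - task 4 (Plan): project_id=1 -> matches Nova
  - task 5 (Research): project_id=3 -> matches Vega
  - task 6 (Review): project_id=1 -> matches Nova
  - task 7 (Migrate): project_id=1 -> matches Nova
So 2 of 7 rows are dropped.

SQL:
SELECT a.name, b.name AS project
FROM tasks a
INNER JOIN projects b ON a.project_id = b.id

Result:
name     | project
---------+--------
Optimize | Alpha  
Plan     | Nova   
Research | Vega   
Review   | Nova   
Migrate  | Nova   


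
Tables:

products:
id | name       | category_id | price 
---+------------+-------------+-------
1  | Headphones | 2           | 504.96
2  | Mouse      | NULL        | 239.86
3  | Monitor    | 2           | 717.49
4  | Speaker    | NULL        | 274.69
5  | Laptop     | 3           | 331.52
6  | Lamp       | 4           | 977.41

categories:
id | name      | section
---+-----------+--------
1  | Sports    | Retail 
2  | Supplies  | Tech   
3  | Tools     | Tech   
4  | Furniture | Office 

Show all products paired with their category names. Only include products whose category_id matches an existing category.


INNER JOIN keeps only products rows whose category_id matches an id in categories. Walk through each product:
  - product 1 (Headphones): category_id=2 -> matches Supplies
  - product 2 (Mouse): category_id=NULL, no match -> dropped
  - product 3 (Monitor): category_id=2 -> matches Supplies
  - product 4 (Speaker): category_id=NULL, no match -> dropped
  - product 5 (Laptop): category_id=3 -> matches Tools
  - product 6 (Lamp): category_id=4 -> matches Furniture
So 2 of 6 rows are dropped.

SQL:
SELECT a.name, b.name AS category
FROM products a
INNER JOIN categories b ON a.category_id = b.id

Result:
name       | category 
-----------+----------
Headphones | Supplies 
Monitor    | Supplies 
Laptop     | Tools    
Lamp       | Furniture


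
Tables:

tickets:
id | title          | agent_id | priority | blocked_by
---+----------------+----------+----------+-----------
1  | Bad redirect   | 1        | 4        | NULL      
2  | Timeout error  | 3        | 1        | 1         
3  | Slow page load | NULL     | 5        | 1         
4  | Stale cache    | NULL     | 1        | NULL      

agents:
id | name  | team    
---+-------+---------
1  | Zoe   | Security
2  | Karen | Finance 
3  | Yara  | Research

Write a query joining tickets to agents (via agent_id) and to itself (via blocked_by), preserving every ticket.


Two LEFT JOINs from the same base table tickets: one to agents via agent_id, one to tickets itself via blocked_by. Both are LEFT so every ticket is preserved.
Match against agents:
  - ticket 1 (Bad redirect): agent_id=1 -> matches Zoe
  - ticket 2 (Timeout error): agent_id=3 -> matches Yara
  - ticket 3 (Slow page load): agent_id=NULL, no match -> kept with NULL
  - ticket 4 (Stale cache): agent_id=NULL, no match -> kept with NULL
Match against tickets (self):
  - ticket 1 (Bad redirect): blocked_by=NULL -> NULL
  - ticket 2 (Timeout error): blocked_by=1 -> Bad redirect
  - ticket 3 (Slow page load): blocked_by=1 -> Bad redirect
  - ticket 4 (Stale cache): blocked_by=NULL -> NULL

SQL:
SELECT a.title, b.name AS agent, c.title AS blocked_by
FROM tickets a
LEFT JOIN agents b ON a.agent_id = b.id
LEFT JOIN tickets c ON a.blocked_by = c.id

Result:
title          | agent | blocked_by  
---------------+-------+-------------
Bad redirect   | Zoe   | NULL        
Timeout error  | Yara  | Bad redirect
Slow page load | NULL  | Bad redirect
Stale cache    | NULL  | NULL        


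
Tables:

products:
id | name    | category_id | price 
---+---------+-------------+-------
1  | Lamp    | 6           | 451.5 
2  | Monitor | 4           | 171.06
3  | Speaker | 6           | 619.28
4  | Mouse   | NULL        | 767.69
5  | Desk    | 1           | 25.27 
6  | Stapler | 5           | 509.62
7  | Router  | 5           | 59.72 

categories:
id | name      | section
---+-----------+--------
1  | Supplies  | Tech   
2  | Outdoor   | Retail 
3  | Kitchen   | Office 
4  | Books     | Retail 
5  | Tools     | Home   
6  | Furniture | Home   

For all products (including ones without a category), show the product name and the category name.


LEFT JOIN keeps every row from products (the left table); where category_id has no match in categories, the category columns become NULL. Walk through each product:
  - product 1 (Lamp): category_id=6 -> matches Furniture
  - product 2 (Monitor): category_id=4 -> matches Books
  - product 3 (Speaker): category_id=6 -> matches Furniture
  - product 4 (Mouse): category_id=NULL, no match -> kept with NULL
  - product 5 (Desk): category_id=1 -> matches Supplies
  - product 6 (Stapler): category_id=5 -> matches Tools
  - product 7 (Router): category_id=5 -> matches Tools
All 7 rows appear; 1 has NULL category.

SQL:
SELECT a.name, b.name AS category
FROM products a
LEFT JOIN categories b ON a.category_id = b.id

Result:
name    | category 
--------+----------
Lamp    | Furniture
Monitor | Books    
Speaker | Furniture
Mouse   | NULL     
Desk    | Supplies 
Stapler | Tools    
Router  | Tools    


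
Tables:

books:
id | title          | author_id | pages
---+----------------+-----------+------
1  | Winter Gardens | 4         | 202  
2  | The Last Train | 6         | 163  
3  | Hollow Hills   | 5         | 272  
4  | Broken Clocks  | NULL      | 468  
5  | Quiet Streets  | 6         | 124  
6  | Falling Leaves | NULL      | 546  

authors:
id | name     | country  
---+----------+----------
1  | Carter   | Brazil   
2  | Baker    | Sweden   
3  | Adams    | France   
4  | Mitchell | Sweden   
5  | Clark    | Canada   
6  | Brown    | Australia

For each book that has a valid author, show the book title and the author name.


INNER JOIN keeps only books rows whose author_id matches an id in authors. Walk through each book:
  - book 1 (Winter Gardens): author_id=4 -> matches Mitchell
  - book 2 (The Last Train): author_id=6 -> matches Brown
  - book 3 (Hollow Hills): author_id=5 -> matches Clark
  - book 4 (Broken Clocks): author_id=NULL, no match -> dropped
  - book 5 (Quiet Streets): author_id=6 -> matches Brown
  - book 6 (Falling Leaves): author_id=NULL, no match -> dropped
So 2 of 6 rows are dropped.

SQL:
SELECT a.title, b.name AS author
FROM books a
INNER JOIN authors b ON a.author_id = b.id

Result:
title          | author  
---------------+---------
Winter Gardens | Mitchell
The Last Train | Brown   
Hollow Hills   | Clark   
Quiet Streets  | Brown   


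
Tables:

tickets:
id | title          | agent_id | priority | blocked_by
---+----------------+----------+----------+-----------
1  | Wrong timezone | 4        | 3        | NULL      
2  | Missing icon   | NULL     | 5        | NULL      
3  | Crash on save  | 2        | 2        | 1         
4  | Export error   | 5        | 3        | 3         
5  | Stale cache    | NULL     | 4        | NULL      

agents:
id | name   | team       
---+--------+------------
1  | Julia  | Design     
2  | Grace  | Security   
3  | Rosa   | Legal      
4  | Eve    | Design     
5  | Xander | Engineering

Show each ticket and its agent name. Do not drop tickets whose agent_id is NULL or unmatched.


LEFT JOIN keeps every row from tickets (the left table); where agent_id has no match in agents, the agent columns become NULL. Walk through each ticket:
  - ticket 1 (Wrong timezone): agent_id=4 -> matches Eve
  - ticket 2 (Missing icon): agent_id=NULL, no match -> kept with NULL
  - ticket 3 (Crash on save): agent_id=2 -> matches Grace
  - ticket 4 (Export error): agent_id=5 -> matches Xander
  - ticket 5 (Stale cache): agent_id=NULL, no match -> kept with NULL
All 5 rows appear; 2 have NULL agent.

SQL:
SELECT a.title, b.name AS agent
FROM tickets a
LEFT JOIN agents b ON a.agent_id = b.id

Result:
title          | agent 
---------------+-------
Wrong timezone | Eve   
Missing icon   | NULL  
Crash on save  | Grace 
Export error   | Xander
Stale cache    | NULL  


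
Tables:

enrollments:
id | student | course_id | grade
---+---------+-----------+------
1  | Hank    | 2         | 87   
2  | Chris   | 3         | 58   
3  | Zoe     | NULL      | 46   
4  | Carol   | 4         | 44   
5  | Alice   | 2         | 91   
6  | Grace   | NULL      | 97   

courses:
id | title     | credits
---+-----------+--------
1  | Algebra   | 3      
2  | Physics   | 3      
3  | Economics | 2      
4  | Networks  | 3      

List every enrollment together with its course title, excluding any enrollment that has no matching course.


INNER JOIN keeps only enrollments rows whose course_id matches an id in courses. Walk through each enrollment:
  - enrollment 1 (Hank): course_id=2 -> matches Physics
  - enrollment 2 (Chris): course_id=3 -> matches Economics
  - enrollment 3 (Zoe): course_id=NULL, no match -> dropped
  - enrollment 4 (Carol): course_id=4 -> matches Networks
  - enrollment 5 (Alice): course_id=2 -> matches Physics
  - enrollment 6 (Grace): course_id=NULL, no match -> dropped
So 2 of 6 rows are dropped.

SQL:
SELECT a.student, b.title AS course
FROM enrollments a
INNER JOIN courses b ON a.course_id = b.id

Result:
student | course   
--------+----------
Hank    | Physics  
Chris   | Economics
Carol   | Networks 
Alice   | Physics  


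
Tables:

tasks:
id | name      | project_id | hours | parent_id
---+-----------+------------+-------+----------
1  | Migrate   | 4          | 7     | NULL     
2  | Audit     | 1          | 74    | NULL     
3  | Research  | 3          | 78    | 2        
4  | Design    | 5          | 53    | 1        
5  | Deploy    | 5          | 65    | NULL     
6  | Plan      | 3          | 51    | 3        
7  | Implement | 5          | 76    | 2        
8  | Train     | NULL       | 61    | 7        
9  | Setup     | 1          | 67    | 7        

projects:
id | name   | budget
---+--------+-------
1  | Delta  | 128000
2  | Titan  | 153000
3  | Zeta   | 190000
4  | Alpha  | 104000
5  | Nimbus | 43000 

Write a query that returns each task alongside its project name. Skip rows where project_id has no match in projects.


INNER JOIN keeps only tasks rows whose project_id matches an id in projects. Walk through each task:
  - task 1 (Migrate): project_id=4 -> matches Alpha
  - task 2 (Audit): project_id=1 -> matches Delta
  - task 3 (Research): project_id=3 -> matches Zeta
  - task 4 (Design): project_id=5 -> matches Nimbus
  - task 5 (Deploy): project_id=5 -> matches Nimbus
  - task 6 (Plan): project_id=3 -> matches Zeta
  - task 7 (Implement): project_id=5 -> matches Nimbus
  - task 8 (Train): project_id=NULL, no match -> dropped
  - task 9 (Setup): project_id=1 -> matches Delta
So 1 of 9 rows is dropped.

SQL:
SELECT a.name, b.name AS project
FROM tasks a
INNER JOIN projects b ON a.project_id = b.id

Result:
name      | project
----------+--------
Migrate   | Alpha  
Audit     | Delta  
Research  | Zeta   
Design    | Nimbus 
Deploy    | Nimbus 
Plan      | Zeta   
Implement | Nimbus 
Setup     | Delta  


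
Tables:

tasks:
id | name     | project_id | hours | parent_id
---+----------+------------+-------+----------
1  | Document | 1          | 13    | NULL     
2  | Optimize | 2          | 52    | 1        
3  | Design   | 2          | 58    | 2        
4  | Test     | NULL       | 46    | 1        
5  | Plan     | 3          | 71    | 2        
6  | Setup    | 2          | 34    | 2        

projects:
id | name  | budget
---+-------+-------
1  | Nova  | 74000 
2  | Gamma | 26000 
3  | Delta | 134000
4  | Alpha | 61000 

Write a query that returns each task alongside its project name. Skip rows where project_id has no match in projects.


INNER JOIN keeps only tasks rows whose project_id matches an id in projects. Walk through each task:
  - task 1 (Document): project_id=1 -> matches Nova
  - task 2 (Optimize): project_id=2 -> matches Gamma
  - task 3 (Design): project_id=2 -> matches Gamma
  - task 4 (Test): project_id=NULL, no match -> dropped
  - task 5 (Plan): project_id=3 -> matches Delta
  - task 6 (Setup): project_id=2 -> matches Gamma
So 1 of 6 rows is dropped.

SQL:
SELECT a.name, b.name AS project
FROM tasks a
INNER JOIN projects b ON a.project_id = b.id

Result:
name     | project
---------+--------
Document | Nova   
Optimize | Gamma  
Design   | Gamma  
Plan     | Delta  
Setup    | Gamma  


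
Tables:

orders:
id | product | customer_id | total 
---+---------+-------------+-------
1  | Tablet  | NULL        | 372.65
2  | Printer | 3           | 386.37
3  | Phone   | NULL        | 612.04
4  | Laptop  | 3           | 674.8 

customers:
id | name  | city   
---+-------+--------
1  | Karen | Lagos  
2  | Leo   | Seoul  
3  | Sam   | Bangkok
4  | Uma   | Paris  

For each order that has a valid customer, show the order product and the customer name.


INNER JOIN keeps only orders rows whose customer_id matches an id in customers. Walk through each order:
  - order 1 (Tablet): customer_id=NULL, no match -> dropped
  - order 2 (Printer): customer_id=3 -> matches Sam
  - order 3 (Phone): customer_id=NULL, no match -> dropped
  - order 4 (Laptop): customer_id=3 -> matches Sam
So 2 of 4 rows are dropped.

SQL:
SELECT a.product, b.name AS customer
FROM orders a
INNER JOIN customers b ON a.customer_id = b.id

Result:
product | customer
--------+---------
Printer | Sam     
Laptop  | Sam     


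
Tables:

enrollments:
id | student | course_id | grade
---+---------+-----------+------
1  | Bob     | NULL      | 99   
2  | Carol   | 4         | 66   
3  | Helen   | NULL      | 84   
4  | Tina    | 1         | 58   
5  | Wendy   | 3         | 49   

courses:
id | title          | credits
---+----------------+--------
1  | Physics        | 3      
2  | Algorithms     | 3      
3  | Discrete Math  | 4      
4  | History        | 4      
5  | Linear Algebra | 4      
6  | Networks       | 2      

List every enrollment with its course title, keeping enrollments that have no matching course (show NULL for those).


LEFT JOIN keeps every row from enrollments (the left table); where course_id has no match in courses, the course columns become NULL. Walk through each enrollment:
  - enrollment 1 (Bob): course_id=NULL, no match -> kept with NULL
  - enrollment 2 (Carol): course_id=4 -> matches History
  - enrollment 3 (Helen): course_id=NULL, no match -> kept with NULL
  - enrollment 4 (Tina): course_id=1 -> matches Physics
  - enrollment 5 (Wendy): course_id=3 -> matches Discrete Math
All 5 rows appear; 2 have NULL course.

SQL:
SELECT a.student, b.title AS course
FROM enrollments a
LEFT JOIN courses b ON a.course_id = b.id

Result:
student | course       
--------+--------------
Bob     | NULL         
Carol   | History      
Helen   | NULL         
Tina    | Physics      
Wendy   | Discrete Math


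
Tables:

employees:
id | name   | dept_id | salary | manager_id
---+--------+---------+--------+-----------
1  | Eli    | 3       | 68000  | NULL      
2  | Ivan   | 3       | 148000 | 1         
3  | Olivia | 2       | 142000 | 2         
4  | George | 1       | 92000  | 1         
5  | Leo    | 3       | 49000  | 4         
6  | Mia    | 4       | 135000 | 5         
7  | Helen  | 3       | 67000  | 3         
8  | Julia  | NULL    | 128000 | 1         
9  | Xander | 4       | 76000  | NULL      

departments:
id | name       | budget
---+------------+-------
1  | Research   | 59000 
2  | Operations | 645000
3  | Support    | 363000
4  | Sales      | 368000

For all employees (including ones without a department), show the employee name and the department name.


LEFT JOIN keeps every row from employees (the left table); where dept_id has no match in departments, the department columns become NULL. Walk through each employee:
  - employee 1 (Eli): dept_id=3 -> matches Support
  - employee 2 (Ivan): dept_id=3 -> matches Support
  - employee 3 (Olivia): dept_id=2 -> matches Operations
  - employee 4 (George): dept_id=1 -> matches Research
  - employee 5 (Leo): dept_id=3 -> matches Support
  - employee 6 (Mia): dept_id=4 -> matches Sales
  - employee 7 (Helen): dept_id=3 -> matches Support
  - employee 8 (Julia): dept_id=NULL, no match -> kept with NULL
  - employee 9 (Xander): dept_id=4 -> matches Sales
All 9 rows appear; 1 has NULL department.

SQL:
SELECT a.name, b.name AS department
FROM employees a
LEFT JOIN departments b ON a.dept_id = b.id

Result:
name   | department
-------+-----------
Eli    | Support   
Ivan   | Support   
Olivia | Operations
George | Research  
Leo    | Support   
Mia    | Sales     
Helen  | Support   
Julia  | NULL      
Xander | Sales     


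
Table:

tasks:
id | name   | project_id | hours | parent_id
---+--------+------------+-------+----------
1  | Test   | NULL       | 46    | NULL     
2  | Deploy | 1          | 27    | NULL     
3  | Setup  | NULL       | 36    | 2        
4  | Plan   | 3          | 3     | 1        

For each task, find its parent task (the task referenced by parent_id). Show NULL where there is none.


This is a self-join: tasks is joined to a second copy of itself, matching each row's parent_id to another row's id. Use LEFT JOIN so rows with parent_id=NULL are kept.
  - task 1 (Test): parent_id=NULL -> NULL
  - task 2 (Deploy): parent_id=NULL -> NULL
  - task 3 (Setup): parent_id=2 -> Deploy
  - task 4 (Plan): parent_id=1 -> Test

SQL:
SELECT a.name AS item, b.name AS parent
FROM tasks a
LEFT JOIN tasks b ON a.parent_id = b.id

Result:
item   | parent
-------+-------
Test   | NULL  
Deploy | NULL  
Setup  | Deploy
Plan   | Test  


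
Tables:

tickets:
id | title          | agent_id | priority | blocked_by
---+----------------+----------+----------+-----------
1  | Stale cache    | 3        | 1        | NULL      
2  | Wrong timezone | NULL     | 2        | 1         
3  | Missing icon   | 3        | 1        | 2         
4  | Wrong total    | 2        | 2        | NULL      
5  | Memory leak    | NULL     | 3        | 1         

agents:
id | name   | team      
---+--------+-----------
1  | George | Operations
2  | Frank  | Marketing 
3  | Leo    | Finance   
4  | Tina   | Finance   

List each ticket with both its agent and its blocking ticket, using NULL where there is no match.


Two LEFT JOINs from the same base table tickets: one to agents via agent_id, one to tickets itself via blocked_by. Both are LEFT so every ticket is preserved.
Match against agents:
  - ticket 1 (Stale cache): agent_id=3 -> matches Leo
  - ticket 2 (Wrong timezone): agent_id=NULL, no match -> kept with NULL
  - ticket 3 (Missing icon): agent_id=3 -> matches Leo
  - ticket 4 (Wrong total): agent_id=2 -> matches Frank
  - ticket 5 (Memory leak): agent_id=NULL, no match -> kept with NULL
Match against tickets (self):
  - ticket 1 (Stale cache): blocked_by=NULL -> NULL
  - ticket 2 (Wrong timezone): blocked_by=1 -> Stale cache
  - ticket 3 (Missing icon): blocked_by=2 -> Wrong timezone
  - ticket 4 (Wrong total): blocked_by=NULL -> NULL
  - ticket 5 (Memory leak): blocked_by=1 -> Stale cache

SQL:
SELECT a.title, b.name AS agent, c.title AS blocked_by
FROM tickets a
LEFT JOIN agents b ON a.agent_id = b.id
LEFT JOIN tickets c ON a.blocked_by = c.id

Result:
title          | agent | blocked_by    
---------------+-------+---------------
Stale cache    | Leo   | NULL          
Wrong timezone | NULL  | Stale cache   
Missing icon   | Leo   | Wrong timezone
Wrong total    | Frank | NULL          
Memory leak    | NULL  | Stale cache   


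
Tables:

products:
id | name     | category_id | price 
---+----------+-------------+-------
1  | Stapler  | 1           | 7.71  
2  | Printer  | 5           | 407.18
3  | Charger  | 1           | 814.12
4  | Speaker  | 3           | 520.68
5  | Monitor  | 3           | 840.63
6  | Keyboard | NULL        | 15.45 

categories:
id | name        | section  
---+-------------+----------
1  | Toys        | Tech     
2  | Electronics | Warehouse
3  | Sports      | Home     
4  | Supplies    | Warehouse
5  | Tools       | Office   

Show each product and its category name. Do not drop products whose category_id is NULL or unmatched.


LEFT JOIN keeps every row from products (the left table); where category_id has no match in categories, the category columns become NULL. Walk through each product:
  - product 1 (Stapler): category_id=1 -> matches Toys
  - product 2 (Printer): category_id=5 -> matches Tools
  - product 3 (Charger): category_id=1 -> matches Toys
  - product 4 (Speaker): category_id=3 -> matches Sports
  - product 5 (Monitor): category_id=3 -> matches Sports
  - product 6 (Keyboard): category_id=NULL, no match -> kept with NULL
All 6 rows appear; 1 has NULL category.

SQL:
SELECT a.name, b.name AS category
FROM products a
LEFT JOIN categories b ON a.category_id = b.id

Result:
name     | category
---------+---------
Stapler  | Toys    
Printer  | Tools   
Charger  | Toys    
Speaker  | Sports  
Monitor  | Sports  
Keyboard | NULL    


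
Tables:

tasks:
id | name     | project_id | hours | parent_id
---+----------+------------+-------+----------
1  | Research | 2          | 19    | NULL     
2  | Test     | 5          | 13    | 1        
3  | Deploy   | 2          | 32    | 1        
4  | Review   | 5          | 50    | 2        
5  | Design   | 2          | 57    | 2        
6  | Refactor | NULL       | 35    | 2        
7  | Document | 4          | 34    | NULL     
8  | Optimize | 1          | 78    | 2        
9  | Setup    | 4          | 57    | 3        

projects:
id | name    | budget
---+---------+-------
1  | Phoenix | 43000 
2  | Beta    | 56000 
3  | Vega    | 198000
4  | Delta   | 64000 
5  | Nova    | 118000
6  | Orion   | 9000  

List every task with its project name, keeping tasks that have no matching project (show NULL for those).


LEFT JOIN keeps every row from tasks (the left table); where project_id has no match in projects, the project columns become NULL. Walk through each task:
  - task 1 (Research): project_id=2 -> matches Beta
  - task 2 (Test): project_id=5 -> matches Nova
  - task 3 (Deploy): project_id=2 -> matches Beta
  - task 4 (Review): project_id=5 -> matches Nova
  - task 5 (Design): project_id=2 -> matches Beta
  - task 6 (Refactor): project_id=NULL, no match -> kept with NULL
  - task 7 (Document): project_id=4 -> matches Delta
  - task 8 (Optimize): project_id=1 -> matches Phoenix
  - task 9 (Setup): project_id=4 -> matches Delta
All 9 rows appear; 1 has NULL project.

SQL:
SELECT a.name, b.name AS project
FROM tasks a
LEFT JOIN projects b ON a.project_id = b.id

Result:
name     | project
---------+--------
Research | Beta   
Test     | Nova   
Deploy   | Beta   
Review   | Nova   
Design   | Beta   
Refactor | NULL   
Document | Delta  
Optimize | Phoenix
Setup    | Delta  


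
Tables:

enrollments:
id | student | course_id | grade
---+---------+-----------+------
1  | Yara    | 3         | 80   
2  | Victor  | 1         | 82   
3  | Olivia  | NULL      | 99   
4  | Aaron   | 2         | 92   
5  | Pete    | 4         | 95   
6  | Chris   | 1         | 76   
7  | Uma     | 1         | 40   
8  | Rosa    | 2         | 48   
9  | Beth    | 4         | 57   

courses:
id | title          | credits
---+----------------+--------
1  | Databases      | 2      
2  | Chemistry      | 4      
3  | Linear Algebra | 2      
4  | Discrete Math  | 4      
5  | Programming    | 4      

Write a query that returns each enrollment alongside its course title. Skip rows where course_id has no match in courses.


INNER JOIN keeps only enrollments rows whose course_id matches an id in courses. Walk through each enrollment:
  - enrollment 1 (Yara): course_id=3 -> matches Linear Algebra
  - enrollment 2 (Victor): course_id=1 -> matches Databases
  - enrollment 3 (Olivia): course_id=NULL, no match -> dropped
  - enrollment 4 (Aaron): course_id=2 -> matches Chemistry
  - enrollment 5 (Pete): course_id=4 -> matches Discrete Math
  - enrollment 6 (Chris): course_id=1 -> matches Databases
  - enrollment 7 (Uma): course_id=1 -> matches Databases
  - enrollment 8 (Rosa): course_id=2 -> matches Chemistry
  - enrollment 9 (Beth): course_id=4 -> matches Discrete Math
So 1 of 9 rows is dropped.

SQL:
SELECT a.student, b.title AS course
FROM enrollments a
INNER JOIN courses b ON a.course_id = b.id

Result:
student | course        
--------+---------------
Yara    | Linear Algebra
Victor  | Databases     
Aaron   | Chemistry     
Pete    | Discrete Math 
Chris   | Databases     
Uma     | Databases     
Rosa    | Chemistry     
Beth    | Discrete Math 


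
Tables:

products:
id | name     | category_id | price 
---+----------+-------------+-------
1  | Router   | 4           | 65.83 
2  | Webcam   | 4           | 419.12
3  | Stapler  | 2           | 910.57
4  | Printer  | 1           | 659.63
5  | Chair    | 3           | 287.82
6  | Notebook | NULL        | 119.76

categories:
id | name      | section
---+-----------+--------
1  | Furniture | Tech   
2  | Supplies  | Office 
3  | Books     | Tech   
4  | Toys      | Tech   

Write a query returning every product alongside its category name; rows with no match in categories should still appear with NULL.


LEFT JOIN keeps every row from products (the left table); where category_id has no match in categories, the category columns become NULL. Walk through each product:
  - product 1 (Router): category_id=4 -> matches Toys
  - product 2 (Webcam): category_id=4 -> matches Toys
  - product 3 (Stapler): category_id=2 -> matches Supplies
  - product 4 (Printer): category_id=1 -> matches Furniture
  - product 5 (Chair): category_id=3 -> matches Books
  - product 6 (Notebook): category_id=NULL, no match -> kept with NULL
All 6 rows appear; 1 has NULL category.

SQL:
SELECT a.name, b.name AS category
FROM products a
LEFT JOIN categories b ON a.category_id = b.id

Result:
name     | category 
---------+----------
Router   | Toys     
Webcam   | Toys     
Stapler  | Supplies 
Printer  | Furniture
Chair    | Books    
Notebook | NULL     


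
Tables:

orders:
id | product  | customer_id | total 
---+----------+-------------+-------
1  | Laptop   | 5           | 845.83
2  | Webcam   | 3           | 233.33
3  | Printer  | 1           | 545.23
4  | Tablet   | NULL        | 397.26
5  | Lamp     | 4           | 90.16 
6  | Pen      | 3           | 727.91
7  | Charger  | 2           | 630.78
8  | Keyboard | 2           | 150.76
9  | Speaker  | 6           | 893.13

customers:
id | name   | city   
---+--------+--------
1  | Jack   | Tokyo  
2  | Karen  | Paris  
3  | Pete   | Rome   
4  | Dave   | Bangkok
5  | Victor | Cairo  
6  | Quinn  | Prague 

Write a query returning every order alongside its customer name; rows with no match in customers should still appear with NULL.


LEFT JOIN keeps every row from orders (the left table); where customer_id has no match in customers, the customer columns become NULL. Walk through each order:
  - order 1 (Laptop): customer_id=5 -> matches Victor
  - order 2 (Webcam): customer_id=3 -> matches Pete
  - order 3 (Printer): customer_id=1 -> matches Jack
  - order 4 (Tablet): customer_id=NULL, no match -> kept with NULL
  - order 5 (Lamp): customer_id=4 -> matches Dave
  - order 6 (Pen): customer_id=3 -> matches Pete
  - order 7 (Charger): customer_id=2 -> matches Karen
  - order 8 (Keyboard): customer_id=2 -> matches Karen
  - order 9 (Speaker): customer_id=6 -> matches Quinn
All 9 rows appear; 1 has NULL customer.

SQL:
SELECT a.product, b.name AS customer
FROM orders a
LEFT JOIN customers b ON a.customer_id = b.id

Result:
product  | customer
---------+---------
Laptop   | Victor  
Webcam   | Pete    
Printer  | Jack    
Tablet   | NULL    
Lamp     | Dave    
Pen      | Pete    
Charger  | Karen   
Keyboard | Karen   
Speaker  | Quinn   
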